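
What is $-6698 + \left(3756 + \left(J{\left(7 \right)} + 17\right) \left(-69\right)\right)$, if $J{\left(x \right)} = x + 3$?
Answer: $-4805$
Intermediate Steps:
$J{\left(x \right)} = 3 + x$
$-6698 + \left(3756 + \left(J{\left(7 \right)} + 17\right) \left(-69\right)\right) = -6698 + \left(3756 + \left(\left(3 + 7\right) + 17\right) \left(-69\right)\right) = -6698 + \left(3756 + \left(10 + 17\right) \left(-69\right)\right) = -6698 + \left(3756 + 27 \left(-69\right)\right) = -6698 + \left(3756 - 1863\right) = -6698 + 1893 = -4805$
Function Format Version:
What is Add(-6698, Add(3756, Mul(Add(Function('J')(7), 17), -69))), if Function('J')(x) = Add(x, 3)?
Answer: -4805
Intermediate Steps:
Function('J')(x) = Add(3, x)
Add(-6698, Add(3756, Mul(Add(Function('J')(7), 17), -69))) = Add(-6698, Add(3756, Mul(Add(Add(3, 7), 17), -69))) = Add(-6698, Add(3756, Mul(Add(10, 17), -69))) = Add(-6698, Add(3756, Mul(27, -69))) = Add(-6698, Add(3756, -1863)) = Add(-6698, 1893) = -4805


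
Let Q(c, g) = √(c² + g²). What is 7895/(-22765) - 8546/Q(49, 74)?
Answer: -1579/4553 - 8546*√7877/7877 ≈ -96.637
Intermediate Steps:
7895/(-22765) - 8546/Q(49, 74) = 7895/(-22765) - 8546/√(49² + 74²) = 7895*(-1/22765) - 8546/√(2401 + 5476) = -1579/4553 - 8546*√7877/7877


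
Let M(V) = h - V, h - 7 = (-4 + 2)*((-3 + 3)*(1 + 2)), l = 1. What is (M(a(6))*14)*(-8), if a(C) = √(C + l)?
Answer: -784 + 112*√7 ≈ -487.68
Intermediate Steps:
a(C) = √(1 + C) (a(C) = √(C + 1) = √(1 + C))
h = 7 (h = 7 + (-4 + 2)*((-3 + 3)*(1 + 2)) = 7 - 0*3 = 7 - 2*0 = 7 + 0 = 7)
M(V) = 7 - V
(M(a(6))*14)*(-8) = ((7 - √(1 + 6))*14)*(-8) = ((7 - √7)*14)*(-8) = (98 - 14*√7)*(-8) = -784 + 112*√7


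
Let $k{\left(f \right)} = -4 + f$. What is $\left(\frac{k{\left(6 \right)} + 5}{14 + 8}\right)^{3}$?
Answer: $\frac{343}{10648} \approx 0.032213$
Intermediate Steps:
$\left(\frac{k{\left(6 \right)} + 5}{14 + 8}\right)^{3} = \left(\frac{\left(-4 + 6\right) + 5}{14 + 8}\right)^{3} = \left(\frac{2 + 5}{22}\right)^{3} = \left(7 \cdot \frac{1}{22}\right)^{3} = \left(\frac{7}{22}\right)^{3} = \frac{343}{10648}$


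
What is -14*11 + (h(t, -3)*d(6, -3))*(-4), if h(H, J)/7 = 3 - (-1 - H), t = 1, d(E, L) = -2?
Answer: 126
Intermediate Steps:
h(H, J) = 28 + 7*H (h(H, J) = 7*(3 - (-1 - H)) = 7*(3 + (1 + H)) = 7*(4 + H) = 28 + 7*H)
-14*11 + (h(t, -3)*d(6, -3))*(-4) = -14*11 + ((28 + 7*1)*(-2))*(-4) = -154 + ((28 + 7)*(-2))*(-4) = -154 + (35*(-2))*(-4) = -154 - 70*(-4) = -154 + 280 = 126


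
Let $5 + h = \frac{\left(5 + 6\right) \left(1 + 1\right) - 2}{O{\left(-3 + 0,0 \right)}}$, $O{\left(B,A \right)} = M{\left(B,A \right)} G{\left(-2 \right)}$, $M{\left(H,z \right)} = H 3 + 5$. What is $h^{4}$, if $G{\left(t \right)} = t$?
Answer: $\frac{625}{16} \approx 39.063$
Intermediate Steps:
$M{\left(H,z \right)} = 5 + 3 H$ ($M{\left(H,z \right)} = 3 H + 5 = 5 + 3 H$)
$O{\left(B,A \right)} = -10 - 6 B$ ($O{\left(B,A \right)} = \left(5 + 3 B\right) \left(-2\right) = -10 - 6 B$)
$h = - \frac{5}{2}$ ($h = -5 + \frac{\left(5 + 6\right) \left(1 + 1\right) - 2}{-10 - 6 \left(-3 + 0\right)} = -5 + \frac{11 \cdot 2 - 2}{-10 - -18} = -5 + \frac{22 - 2}{-10 + 18} = -5 + \frac{20}{8} = -5 + 20 \cdot \frac{1}{8} = -5 + \frac{5}{2} = - \frac{5}{2} \approx -2.5$)
$h^{4} = \left(- \frac{5}{2}\right)^{4} = \frac{625}{16}$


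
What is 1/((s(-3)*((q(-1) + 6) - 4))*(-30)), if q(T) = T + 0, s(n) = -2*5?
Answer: 1/300 ≈ 0.0033333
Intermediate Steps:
s(n) = -10
q(T) = T
1/((s(-3)*((q(-1) + 6) - 4))*(-30)) = 1/(-10*((-1 + 6) - 4)*(-30)) = 1/(-10*(5 - 4)*(-30)) = 1/(-10*1*(-30)) = 1/(-10*(-30)) = 1/300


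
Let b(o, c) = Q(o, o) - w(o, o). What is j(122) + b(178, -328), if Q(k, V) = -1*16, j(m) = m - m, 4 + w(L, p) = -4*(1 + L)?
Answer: 704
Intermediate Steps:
w(L, p) = -8 - 4*L (w(L, p) = -4 - 4*(1 + L) = -4 + (-4 - 4*L) = -8 - 4*L)
j(m) = 0
Q(k, V) = -16
b(o, c) = -8 + 4*o (b(o, c) = -16 - (-8 - 4*o) = -16 + (8 + 4*o) = -8 + 4*o)
j(122) + b(178, -328) = 0 + (-8 + 4*178) = 0 + (-8 + 712) = 0 + 704 = 704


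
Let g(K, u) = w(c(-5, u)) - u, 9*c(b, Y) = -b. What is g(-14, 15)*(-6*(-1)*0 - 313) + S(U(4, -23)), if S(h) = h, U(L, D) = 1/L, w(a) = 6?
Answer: 11269/4 ≈ 2817.3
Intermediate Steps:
c(b, Y) = -b/9 (c(b, Y) = (-b)/9 = -b/9)
g(K, u) = 6 - u
g(-14, 15)*(-6*(-1)*0 - 313) + S(U(4, -23)) = (6 - 1*15)*(-6*(-1)*0 - 313) + 1/4 = (6 - 15)*(6*0 - 313) + ¼ = -9*(0 - 313) + ¼ = -9*(-313) + ¼ = 2817 + ¼ = 11269/4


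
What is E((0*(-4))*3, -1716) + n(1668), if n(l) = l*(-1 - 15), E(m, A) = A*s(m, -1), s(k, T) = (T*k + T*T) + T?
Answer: -26688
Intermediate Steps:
s(k, T) = T + T² + T*k (s(k, T) = (T*k + T²) + T = (T² + T*k) + T = T + T² + T*k)
E(m, A) = -A*m (E(m, A) = A*(-(1 - 1 + m)) = A*(-m) = -A*m)
n(l) = -16*l (n(l) = l*(-16) = -16*l)
E((0*(-4))*3, -1716) + n(1668) = -1*(-1716)*(0*(-4))*3 - 16*1668 = -1*(-1716)*0*3 - 26688 = -1*(-1716)*0 - 26688 = 0 - 26688 = -26688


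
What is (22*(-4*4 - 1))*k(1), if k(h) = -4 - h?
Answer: 1870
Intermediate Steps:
(22*(-4*4 - 1))*k(1) = (22*(-4*4 - 1))*(-4 - 1*1) = (22*(-16 - 1))*(-4 - 1) = (22*(-17))*(-5) = -374*(-5) = 1870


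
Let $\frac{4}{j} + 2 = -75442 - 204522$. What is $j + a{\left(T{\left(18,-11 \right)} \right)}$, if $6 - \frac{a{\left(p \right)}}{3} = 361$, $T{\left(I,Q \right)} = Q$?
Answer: $- \frac{149081897}{139983} \approx -1065.0$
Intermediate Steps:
$a{\left(p \right)} = -1065$ ($a{\left(p \right)} = 18 - 1083 = -1065$)
$j = - \frac{2}{139983}$ ($j = \frac{4}{-2 - 279964} = \frac{4}{-279966} = 4 \left(- \frac{1}{279966}\right) = - \frac{2}{139983} \approx -1.4287 \cdot 10^{-5}$)
$j + a{\left(T{\left(18,-11 \right)} \right)} = - \frac{2}{139983} - 1065 = - \frac{149081897}{139983}$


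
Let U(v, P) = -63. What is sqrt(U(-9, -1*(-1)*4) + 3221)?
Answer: sqrt(3158) ≈ 56.196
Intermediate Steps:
sqrt(U(-9, -1*(-1)*4) + 3221) = sqrt(-63 + 3221) = sqrt(3158)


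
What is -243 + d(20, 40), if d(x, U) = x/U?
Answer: -485/2 ≈ -242.50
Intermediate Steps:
-243 + d(20, 40) = -243 + 20/40 = -243 + 20*(1/40) = -243 + ½ = -485/2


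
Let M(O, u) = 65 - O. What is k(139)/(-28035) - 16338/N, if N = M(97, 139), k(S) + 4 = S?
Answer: 5089239/9968 ≈ 510.56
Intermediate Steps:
k(S) = -4 + S
N = -32 (N = 65 - 1*97 = 65 - 97 = -32)
k(139)/(-28035) - 16338/N = (-4 + 139)/(-28035) - 16338/(-32) = 135*(-1/28035) - 16338*(-1/32) = -3/623 + 8169/16 = 5089239/9968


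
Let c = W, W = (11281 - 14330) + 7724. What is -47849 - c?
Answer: -52524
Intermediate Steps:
W = 4675 (W = -3049 + 7724 = 4675)
c = 4675
-47849 - c = -47849 - 1*4675 = -47849 - 4675 = -52524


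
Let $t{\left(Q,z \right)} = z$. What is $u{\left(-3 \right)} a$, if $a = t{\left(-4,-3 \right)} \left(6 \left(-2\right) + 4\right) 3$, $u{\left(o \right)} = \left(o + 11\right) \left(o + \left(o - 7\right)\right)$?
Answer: $-7488$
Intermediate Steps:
$u{\left(o \right)} = \left(-7 + 2 o\right) \left(11 + o\right)$ ($u{\left(o \right)} = \left(11 + o\right) \left(o + \left(o - 7\right)\right) = \left(11 + o\right) \left(o + \left(-7 + o\right)\right) = \left(11 + o\right) \left(-7 + 2 o\right) = \left(-7 + 2 o\right) \left(11 + o\right)$)
$a = 72$ ($a = - 3 \left(6 \left(-2\right) + 4\right) 3 = - 3 \left(-12 + 4\right) 3 = \left(-3\right) \left(-8\right) 3 = 24 \cdot 3 = 72$)
$u{\left(-3 \right)} a = \left(-77 + 2 \left(-3\right)^{2} + 15 \left(-3\right)\right) 72 = \left(-77 + 2 \cdot 9 - 45\right) 72 = \left(-77 + 18 - 45\right) 72 = \left(-104\right) 72 = -7488$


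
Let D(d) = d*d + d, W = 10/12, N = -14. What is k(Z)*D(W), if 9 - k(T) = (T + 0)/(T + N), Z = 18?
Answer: 55/8 ≈ 6.8750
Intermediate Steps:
W = 5/6 (W = 10*(1/12) = 5/6 ≈ 0.83333)
k(T) = 9 - T/(-14 + T) (k(T) = 9 - (T + 0)/(T - 14) = 9 - T/(-14 + T))
D(d) = d + d**2 (D(d) = d**2 + d = d + d**2)
k(Z)*D(W) = (2*(-63 + 4*18)/(-14 + 18))*(5*(1 + 5/6)/6) = (2*(-63 + 72)/4)*((5/6)*(11/6)) = (2*(1/4)*9)*(55/36) = (9/2)*(55/36) = 55/8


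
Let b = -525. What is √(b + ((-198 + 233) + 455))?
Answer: I*√35 ≈ 5.9161*I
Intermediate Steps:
√(b + ((-198 + 233) + 455)) = √(-525 + ((-198 + 233) + 455)) = √(-525 + (35 + 455)) = √(-525 + 490) = √(-35) = I*√35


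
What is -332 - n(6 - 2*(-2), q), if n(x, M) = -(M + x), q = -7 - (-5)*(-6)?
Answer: -359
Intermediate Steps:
q = -37 (q = -7 - 1*30 = -7 - 30 = -37)
n(x, M) = -M - x (n(x, M) = -(M + x) = -M - x)
-332 - n(6 - 2*(-2), q) = -332 - (-1*(-37) - (6 - 2*(-2))) = -332 - (37 - (6 + 4)) = -332 - (37 - 1*10) = -332 - (37 - 10) = -332 - 1*27 = -332 - 27 = -359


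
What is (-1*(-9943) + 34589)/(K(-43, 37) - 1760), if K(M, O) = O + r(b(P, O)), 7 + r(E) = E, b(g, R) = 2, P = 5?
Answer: -1237/48 ≈ -25.771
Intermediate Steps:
r(E) = -7 + E
K(M, O) = -5 + O (K(M, O) = O + (-7 + 2) = O - 5 = -5 + O)
(-1*(-9943) + 34589)/(K(-43, 37) - 1760) = (-1*(-9943) + 34589)/((-5 + 37) - 1760) = (9943 + 34589)/(32 - 1760) = 44532/(-1728) = 44532*(-1/1728) = -1237/48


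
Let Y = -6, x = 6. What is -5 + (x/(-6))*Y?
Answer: 1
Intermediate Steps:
-5 + (x/(-6))*Y = -5 + (6/(-6))*(-6) = -5 + (6*(-1/6))*(-6) = -5 - 1*(-6) = -5 + 6 = 1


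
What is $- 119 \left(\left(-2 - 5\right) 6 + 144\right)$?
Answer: $-12138$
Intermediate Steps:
$- 119 \left(\left(-2 - 5\right) 6 + 144\right) = - 119 \left(\left(-7\right) 6 + 144\right) = - 119 \left(-42 + 144\right) = \left(-119\right) 102 = -12138$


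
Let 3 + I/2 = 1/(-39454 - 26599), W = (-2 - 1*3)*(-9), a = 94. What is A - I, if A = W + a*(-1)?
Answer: -2840277/66053 ≈ -43.000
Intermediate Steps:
W = 45 (W = (-2 - 3)*(-9) = -5*(-9) = 45)
A = -49 (A = 45 + 94*(-1) = 45 - 94 = -49)
I = -396320/66053 (I = -6 + 2/(-39454 - 26599) = -6 + 2/(-66053) = -6 + 2*(-1/66053) = -6 - 2/66053 = -396320/66053 ≈ -6.0000)
A - I = -49 - 1*(-396320/66053) = -49 + 396320/66053 = -2840277/66053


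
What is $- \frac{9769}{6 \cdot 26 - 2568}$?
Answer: $\frac{9769}{2412} \approx 4.0502$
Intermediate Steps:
$- \frac{9769}{6 \cdot 26 - 2568} = - \frac{9769}{156 - 2568} = - \frac{9769}{-2412} = \left(-9769\right) \left(- \frac{1}{2412}\right) = \frac{9769}{2412}$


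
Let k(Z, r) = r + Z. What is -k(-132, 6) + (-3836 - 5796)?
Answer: -9506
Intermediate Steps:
k(Z, r) = Z + r
-k(-132, 6) + (-3836 - 5796) = -(-132 + 6) + (-3836 - 5796) = -1*(-126) - 9632 = 126 - 9632 = -9506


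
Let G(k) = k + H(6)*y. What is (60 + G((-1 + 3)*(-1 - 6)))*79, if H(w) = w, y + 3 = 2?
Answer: 3160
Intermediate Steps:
y = -1 (y = -3 + 2 = -1)
G(k) = -6 + k (G(k) = k + 6*(-1) = k - 6 = -6 + k)
(60 + G((-1 + 3)*(-1 - 6)))*79 = (60 + (-6 + (-1 + 3)*(-1 - 6)))*79 = (60 + (-6 + 2*(-7)))*79 = (60 + (-6 - 14))*79 = (60 - 20)*79 = 40*79 = 3160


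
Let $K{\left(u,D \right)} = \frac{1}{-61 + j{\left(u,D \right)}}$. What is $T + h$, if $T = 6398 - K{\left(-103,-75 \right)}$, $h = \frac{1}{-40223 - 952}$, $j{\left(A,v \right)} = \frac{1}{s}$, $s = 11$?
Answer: $\frac{35300735551}{5517450} \approx 6398.0$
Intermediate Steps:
$j{\left(A,v \right)} = \frac{1}{11}$
$h = - \frac{1}{41175}$ ($h = \frac{1}{-41175} = - \frac{1}{41175} \approx -2.4287 \cdot 10^{-5}$)
$K{\left(u,D \right)} = - \frac{11}{670}$ ($K{\left(u,D \right)} = \frac{1}{-61 + \frac{1}{11}} = \frac{1}{- \frac{670}{11}} = - \frac{11}{670}$)
$T = \frac{4286671}{670}$ ($T = 6398 - - \frac{11}{670} = 6398 + \frac{11}{670} = \frac{4286671}{670} \approx 6398.0$)
$T + h = \frac{4286671}{670} - \frac{1}{41175} = \frac{35300735551}{5517450}$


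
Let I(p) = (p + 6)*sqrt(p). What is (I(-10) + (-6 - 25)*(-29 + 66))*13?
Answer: -14911 - 52*I*sqrt(10) ≈ -14911.0 - 164.44*I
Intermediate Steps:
I(p) = sqrt(p)*(6 + p) (I(p) = (6 + p)*sqrt(p) = sqrt(p)*(6 + p))
(I(-10) + (-6 - 25)*(-29 + 66))*13 = (sqrt(-10)*(6 - 10) + (-6 - 25)*(-29 + 66))*13 = ((I*sqrt(10))*(-4) - 31*37)*13 = (-4*I*sqrt(10) - 1147)*13 = (-1147 - 4*I*sqrt(10))*13 = -14911 - 52*I*sqrt(10)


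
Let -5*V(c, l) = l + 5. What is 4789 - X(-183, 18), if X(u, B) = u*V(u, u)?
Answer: 56519/5 ≈ 11304.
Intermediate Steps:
V(c, l) = -1 - l/5 (V(c, l) = -(l + 5)/5 = -(5 + l)/5 = -1 - l/5)
X(u, B) = u*(-1 - u/5)
4789 - X(-183, 18) = 4789 - (-1)*(-183)*(5 - 183)/5 = 4789 - (-1)*(-183)*(-178)/5 = 4789 - 1*(-32574/5) = 4789 + 32574/5 = 56519/5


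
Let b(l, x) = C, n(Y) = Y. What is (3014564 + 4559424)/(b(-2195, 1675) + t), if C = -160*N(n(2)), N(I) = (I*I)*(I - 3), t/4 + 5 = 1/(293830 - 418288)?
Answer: 235660849626/19290989 ≈ 12216.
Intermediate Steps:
t = -1244582/62229 (t = -20 + 4/(293830 - 418288) = -20 + 4/(-124458) = -20 + 4*(-1/124458) = -20 - 2/62229 = -1244582/62229 ≈ -20.000)
N(I) = I**2*(-3 + I)
C = 640 (C = -160*2**2*(-3 + 2) = -640*(-1) = -160*(-4) = 640)
b(l, x) = 640
(3014564 + 4559424)/(b(-2195, 1675) + t) = (3014564 + 4559424)/(640 - 1244582/62229) = 7573988/(38581978/62229) = 7573988*(62229/38581978) = 235660849626/19290989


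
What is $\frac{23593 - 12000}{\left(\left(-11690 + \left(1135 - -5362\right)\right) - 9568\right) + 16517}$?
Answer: $\frac{11593}{1756} \approx 6.6019$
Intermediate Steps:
$\frac{23593 - 12000}{\left(\left(-11690 + \left(1135 - -5362\right)\right) - 9568\right) + 16517} = \frac{23593 - 12000}{\left(\left(-11690 + \left(1135 + 5362\right)\right) - 9568\right) + 16517} = \frac{11593}{\left(\left(-11690 + 6497\right) - 9568\right) + 16517} = \frac{11593}{\left(-5193 - 9568\right) + 16517} = \frac{11593}{-14761 + 16517} = \frac{11593}{1756}$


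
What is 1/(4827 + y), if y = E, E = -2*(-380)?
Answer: 1/5587 ≈ 0.00017899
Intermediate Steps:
E = 760
y = 760
1/(4827 + y) = 1/(4827 + 760) = 1/5587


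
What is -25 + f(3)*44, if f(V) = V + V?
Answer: 239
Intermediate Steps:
f(V) = 2*V
-25 + f(3)*44 = -25 + (2*3)*44 = -25 + 6*44 = -25 + 264 = 239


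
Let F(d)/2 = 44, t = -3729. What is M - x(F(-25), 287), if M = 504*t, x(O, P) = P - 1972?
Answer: -1877731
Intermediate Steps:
F(d) = 88 (F(d) = 2*44 = 88)
x(O, P) = -1972 + P
M = -1879416 (M = 504*(-3729) = -1879416)
M - x(F(-25), 287) = -1879416 - (-1972 + 287) = -1879416 - 1*(-1685) = -1879416 + 1685 = -1877731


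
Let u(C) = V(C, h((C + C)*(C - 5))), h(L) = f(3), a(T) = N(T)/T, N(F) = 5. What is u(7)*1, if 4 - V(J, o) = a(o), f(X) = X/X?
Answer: -1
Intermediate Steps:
f(X) = 1
a(T) = 5/T
h(L) = 1
V(J, o) = 4 - 5/o
u(C) = -1 (u(C) = 4 - 5/1 = 4 - 5*1 = 4 - 5 = -1)
u(7)*1 = -1*1 = -1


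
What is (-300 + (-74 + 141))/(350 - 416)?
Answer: 233/66 ≈ 3.5303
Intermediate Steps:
(-300 + (-74 + 141))/(350 - 416) = (-300 + 67)/(-66) = -233*(-1/66) = 233/66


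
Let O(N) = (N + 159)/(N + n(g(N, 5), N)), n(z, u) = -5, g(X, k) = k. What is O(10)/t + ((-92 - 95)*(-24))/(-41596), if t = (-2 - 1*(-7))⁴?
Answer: -1748819/32496875 ≈ -0.053815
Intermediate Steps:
O(N) = (159 + N)/(-5 + N) (O(N) = (N + 159)/(N - 5) = (159 + N)/(-5 + N))
t = 625 (t = (-2 + 7)⁴ = 5⁴ = 625)
O(10)/t + ((-92 - 95)*(-24))/(-41596) = ((159 + 10)/(-5 + 10))/625 + ((-92 - 95)*(-24))/(-41596) = (169/5)*(1/625) - 187*(-24)*(-1/41596) = ((⅕)*169)*(1/625) + 4488*(-1/41596) = (169/5)*(1/625) - 1122/10399 = 169/3125 - 1122/10399 = -1748819/32496875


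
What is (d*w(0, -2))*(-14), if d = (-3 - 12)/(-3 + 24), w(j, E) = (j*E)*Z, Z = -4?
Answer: 0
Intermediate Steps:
w(j, E) = -4*E*j (w(j, E) = (j*E)*(-4) = (E*j)*(-4) = -4*E*j)
d = -5/7 (d = -15/21 = -15*1/21 = -5/7 ≈ -0.71429)
(d*w(0, -2))*(-14) = -(-20)*(-2)*0/7*(-14) = -5/7*0*(-14) = 0*(-14) = 0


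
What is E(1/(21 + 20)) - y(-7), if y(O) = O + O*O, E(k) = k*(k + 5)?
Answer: -70396/1681 ≈ -41.877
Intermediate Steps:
E(k) = k*(5 + k)
y(O) = O + O**2
E(1/(21 + 20)) - y(-7) = (5 + 1/(21 + 20))/(21 + 20) - (-7)*(1 - 7) = (5 + 1/41)/41 - (-7)*(-6) = (5 + 1/41)/41 - 1*42 = (1/41)*(206/41) - 42 = 206/1681 - 42 = -70396/1681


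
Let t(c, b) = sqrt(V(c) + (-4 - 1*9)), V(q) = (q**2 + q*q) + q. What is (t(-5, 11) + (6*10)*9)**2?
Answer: 291632 + 4320*sqrt(2) ≈ 2.9774e+5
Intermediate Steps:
V(q) = q + 2*q**2 (V(q) = (q**2 + q**2) + q = 2*q**2 + q = q + 2*q**2)
t(c, b) = sqrt(-13 + c*(1 + 2*c)) (t(c, b) = sqrt(c*(1 + 2*c) + (-4 - 1*9)) = sqrt(c*(1 + 2*c) + (-4 - 9)) = sqrt(c*(1 + 2*c) - 13) = sqrt(-13 + c*(1 + 2*c)))
(t(-5, 11) + (6*10)*9)**2 = (sqrt(-13 - 5*(1 + 2*(-5))) + (6*10)*9)**2 = (sqrt(-13 - 5*(1 - 10)) + 60*9)**2 = (sqrt(-13 - 5*(-9)) + 540)**2 = (sqrt(-13 + 45) + 540)**2 = (sqrt(32) + 540)**2 = (4*sqrt(2) + 540)**2 = (540 + 4*sqrt(2))**2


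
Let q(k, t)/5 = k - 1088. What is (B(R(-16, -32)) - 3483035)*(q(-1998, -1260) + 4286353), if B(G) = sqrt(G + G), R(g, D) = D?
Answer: -14875774291305 + 34167384*I ≈ -1.4876e+13 + 3.4167e+7*I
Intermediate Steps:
q(k, t) = -5440 + 5*k (q(k, t) = 5*(k - 1088) = 5*(-1088 + k) = -5440 + 5*k)
B(G) = sqrt(2)*sqrt(G) (B(G) = sqrt(2*G) = sqrt(2)*sqrt(G))
(B(R(-16, -32)) - 3483035)*(q(-1998, -1260) + 4286353) = (sqrt(2)*sqrt(-32) - 3483035)*((-5440 + 5*(-1998)) + 4286353) = (sqrt(2)*(4*I*sqrt(2)) - 3483035)*((-5440 - 9990) + 4286353) = (8*I - 3483035)*(-15430 + 4286353) = (-3483035 + 8*I)*4270923 = -14875774291305 + 34167384*I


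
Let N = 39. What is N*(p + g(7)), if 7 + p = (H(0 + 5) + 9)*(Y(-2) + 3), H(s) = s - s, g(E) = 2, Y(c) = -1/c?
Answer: 2067/2 ≈ 1033.5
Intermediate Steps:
H(s) = 0
p = 49/2 (p = -7 + (0 + 9)*(-1/(-2) + 3) = -7 + 9*(-1*(-½) + 3) = -7 + 9*(½ + 3) = -7 + 9*(7/2) = -7 + 63/2 = 49/2 ≈ 24.500)
N*(p + g(7)) = 39*(49/2 + 2) = 39*(53/2) = 2067/2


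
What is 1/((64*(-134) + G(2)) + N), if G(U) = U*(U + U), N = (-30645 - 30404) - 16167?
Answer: -1/85784 ≈ -1.1657e-5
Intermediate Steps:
N = -77216 (N = -61049 - 16167 = -77216)
G(U) = 2*U² (G(U) = U*(2*U) = 2*U²)
1/((64*(-134) + G(2)) + N) = 1/((64*(-134) + 2*2²) - 77216) = 1/((-8576 + 2*4) - 77216) = 1/((-8576 + 8) - 77216) = 1/(-8568 - 77216) = 1/(-85784) = -1/85784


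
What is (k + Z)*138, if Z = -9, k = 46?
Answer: 5106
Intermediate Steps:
(k + Z)*138 = (46 - 9)*138 = 37*138 = 5106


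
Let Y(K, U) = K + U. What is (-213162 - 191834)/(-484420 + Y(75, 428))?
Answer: 404996/483917 ≈ 0.83691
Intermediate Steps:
(-213162 - 191834)/(-484420 + Y(75, 428)) = (-213162 - 191834)/(-484420 + (75 + 428)) = -404996/(-484420 + 503) = -404996/(-483917) = -404996*(-1/483917) = 404996/483917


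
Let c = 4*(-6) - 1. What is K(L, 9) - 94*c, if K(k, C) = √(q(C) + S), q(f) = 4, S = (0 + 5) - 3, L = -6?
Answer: 2350 + √6 ≈ 2352.4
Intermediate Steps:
S = 2 (S = 5 - 3 = 2)
K(k, C) = √6 (K(k, C) = √(4 + 2) = √6)
c = -25 (c = -24 - 1 = -25)
K(L, 9) - 94*c = √6 - 94*(-25) = √6 + 2350 = 2350 + √6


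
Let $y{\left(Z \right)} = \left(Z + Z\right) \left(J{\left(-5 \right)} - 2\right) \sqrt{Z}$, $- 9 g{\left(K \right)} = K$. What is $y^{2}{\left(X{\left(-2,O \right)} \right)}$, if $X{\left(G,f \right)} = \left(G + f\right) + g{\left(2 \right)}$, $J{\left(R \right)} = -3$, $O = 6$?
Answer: $\frac{3930400}{729} \approx 5391.5$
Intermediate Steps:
$g{\left(K \right)} = - \frac{K}{9}$
$X{\left(G,f \right)} = - \frac{2}{9} + G + f$ ($X{\left(G,f \right)} = \left(G + f\right) - \frac{2}{9} = - \frac{2}{9} + G + f$)
$y{\left(Z \right)} = - 10 Z^{\frac{3}{2}}$ ($y{\left(Z \right)} = \left(Z + Z\right) \left(-3 - 2\right) \sqrt{Z} = 2 Z \left(-5\right) \sqrt{Z} = - 10 Z \sqrt{Z} = - 10 Z^{\frac{3}{2}}$)
$y^{2}{\left(X{\left(-2,O \right)} \right)} = \left(- 10 \left(- \frac{2}{9} - 2 + 6\right)^{\frac{3}{2}}\right)^{2} = \left(- 10 \left(\frac{34}{9}\right)^{\frac{3}{2}}\right)^{2} = \left(- 10 \frac{34 \sqrt{34}}{27}\right)^{2} = \left(- \frac{340 \sqrt{34}}{27}\right)^{2} = \frac{3930400}{729}$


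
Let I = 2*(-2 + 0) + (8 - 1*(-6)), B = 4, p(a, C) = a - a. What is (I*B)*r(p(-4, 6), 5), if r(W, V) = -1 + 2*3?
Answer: 200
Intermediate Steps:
p(a, C) = 0
r(W, V) = 5 (r(W, V) = -1 + 6 = 5)
I = 10 (I = 2*(-2) + (8 + 6) = -4 + 14 = 10)
(I*B)*r(p(-4, 6), 5) = (10*4)*5 = 40*5 = 200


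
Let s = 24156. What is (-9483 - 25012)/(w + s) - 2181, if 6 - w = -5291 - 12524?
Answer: -91586332/41977 ≈ -2181.8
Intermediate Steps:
w = 17821 (w = 6 - (-5291 - 12524) = 6 - 1*(-17815) = 6 + 17815 = 17821)
(-9483 - 25012)/(w + s) - 2181 = (-9483 - 25012)/(17821 + 24156) - 2181 = -34495/41977 - 2181 = -91586332/41977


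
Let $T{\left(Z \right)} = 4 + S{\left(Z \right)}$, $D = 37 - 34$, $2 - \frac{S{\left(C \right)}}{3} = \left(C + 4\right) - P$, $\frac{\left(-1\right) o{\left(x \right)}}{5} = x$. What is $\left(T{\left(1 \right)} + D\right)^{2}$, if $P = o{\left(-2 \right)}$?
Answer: $784$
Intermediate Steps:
$o{\left(x \right)} = - 5 x$
$P = 10$ ($P = \left(-5\right) \left(-2\right) = 10$)
$S{\left(C \right)} = 24 - 3 C$ ($S{\left(C \right)} = 6 - 3 \left(\left(C + 4\right) - 10\right) = 6 - 3 \left(\left(4 + C\right) - 10\right) = 6 - 3 \left(-6 + C\right) = 6 - \left(-18 + 3 C\right) = 24 - 3 C$)
$D = 3$
$T{\left(Z \right)} = 28 - 3 Z$ ($T{\left(Z \right)} = 4 - \left(-24 + 3 Z\right) = 28 - 3 Z$)
$\left(T{\left(1 \right)} + D\right)^{2} = \left(\left(28 - 3\right) + 3\right)^{2} = \left(25 + 3\right)^{2} = 28^{2} = 784$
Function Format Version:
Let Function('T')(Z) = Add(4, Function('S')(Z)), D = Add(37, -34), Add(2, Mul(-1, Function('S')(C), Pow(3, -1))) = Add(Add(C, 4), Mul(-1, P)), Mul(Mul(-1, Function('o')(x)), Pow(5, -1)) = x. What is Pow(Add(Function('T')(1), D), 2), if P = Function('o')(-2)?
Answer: 784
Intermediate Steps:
Function('o')(x) = Mul(-5, x)
P = 10 (P = Mul(-5, -2) = 10)
Function('S')(C) = Add(24, Mul(-3, C)) (Function('S')(C) = Add(6, Mul(-3, Add(Add(C, 4), Mul(-1, 10)))) = Add(6, Mul(-3, Add(Add(4, C), -10))) = Add(6, Mul(-3, Add(-6, C))) = Add(6, Add(18, Mul(-3, C))) = Add(24, Mul(-3, C)))
D = 3
Function('T')(Z) = Add(28, Mul(-3, Z)) (Function('T')(Z) = Add(4, Add(24, Mul(-3, Z))) = Add(28, Mul(-3, Z)))
Pow(Add(Function('T')(1), D), 2) = Pow(Add(Add(28, Mul(-3, 1)), 3), 2) = Pow(Add(Add(28, -3), 3), 2) = Pow(Add(25, 3), 2) = Pow(28, 2) = 784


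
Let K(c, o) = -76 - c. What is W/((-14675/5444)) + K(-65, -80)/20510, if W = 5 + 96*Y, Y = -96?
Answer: 205693461483/60196850 ≈ 3417.0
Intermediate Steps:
W = -9211 (W = 5 + 96*(-96) = 5 - 9216 = -9211)
W/((-14675/5444)) + K(-65, -80)/20510 = -9211/((-14675/5444)) + (-76 - 1*(-65))/20510 = -9211/((-14675*1/5444)) + (-76 + 65)*(1/20510) = -9211/(-14675/5444) - 11*1/20510 = -9211*(-5444/14675) - 11/20510 = 50144684/14675 - 11/20510 = 205693461483/60196850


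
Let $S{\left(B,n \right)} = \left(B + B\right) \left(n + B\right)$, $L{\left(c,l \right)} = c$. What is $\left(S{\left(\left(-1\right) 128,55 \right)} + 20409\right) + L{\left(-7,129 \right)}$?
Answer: $39090$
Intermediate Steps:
$S{\left(B,n \right)} = 2 B \left(B + n\right)$
$\left(S{\left(\left(-1\right) 128,55 \right)} + 20409\right) + L{\left(-7,129 \right)} = \left(2 \left(\left(-1\right) 128\right) \left(\left(-1\right) 128 + 55\right) + 20409\right) - 7 = \left(2 \left(-128\right) \left(-128 + 55\right) + 20409\right) - 7 = \left(2 \left(-128\right) \left(-73\right) + 20409\right) - 7 = \left(18688 + 20409\right) - 7 = 39097 - 7 = 39090$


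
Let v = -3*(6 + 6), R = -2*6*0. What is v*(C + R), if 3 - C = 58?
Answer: 1980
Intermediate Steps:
C = -55 (C = 3 - 1*58 = 3 - 58 = -55)
R = 0 (R = -12*0 = 0)
v = -36 (v = -3*12 = -36)
v*(C + R) = -36*(-55 + 0) = -36*(-55) = 1980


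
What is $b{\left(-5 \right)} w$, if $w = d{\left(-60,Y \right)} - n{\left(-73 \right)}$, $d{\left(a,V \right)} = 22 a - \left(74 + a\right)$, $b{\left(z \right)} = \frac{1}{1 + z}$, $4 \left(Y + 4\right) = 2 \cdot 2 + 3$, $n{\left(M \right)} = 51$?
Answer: $\frac{1385}{4} \approx 346.25$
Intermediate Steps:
$Y = - \frac{9}{4}$ ($Y = -4 + \frac{2 \cdot 2 + 3}{4} = -4 + \frac{4 + 3}{4} = -4 + \frac{1}{4} \cdot 7 = -4 + \frac{7}{4} = - \frac{9}{4} \approx -2.25$)
$d{\left(a,V \right)} = -74 + 21 a$
$w = -1385$ ($w = \left(-74 + 21 \left(-60\right)\right) - 51 = \left(-74 - 1260\right) - 51 = -1334 - 51 = -1385$)
$b{\left(-5 \right)} w = \frac{1}{1 - 5} \left(-1385\right) = \frac{1}{-4} \left(-1385\right) = \left(- \frac{1}{4}\right) \left(-1385\right) = \frac{1385}{4}$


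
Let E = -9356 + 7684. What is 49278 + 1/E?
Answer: 82392815/1672 ≈ 49278.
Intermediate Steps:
E = -1672
49278 + 1/E = 49278 + 1/(-1672) = 49278 - 1/1672 = 82392815/1672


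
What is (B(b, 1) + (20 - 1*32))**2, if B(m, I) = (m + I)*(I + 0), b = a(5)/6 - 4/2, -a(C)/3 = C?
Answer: 961/4 ≈ 240.25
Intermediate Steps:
a(C) = -3*C
b = -9/2 (b = -3*5/6 - 4/2 = -15*1/6 - 4*1/2 = -5/2 - 2 = -9/2 ≈ -4.5000)
B(m, I) = I*(I + m) (B(m, I) = (I + m)*I = I*(I + m))
(B(b, 1) + (20 - 1*32))**2 = (1*(1 - 9/2) + (20 - 1*32))**2 = (1*(-7/2) + (20 - 32))**2 = (-7/2 - 12)**2 = (-31/2)**2 = 961/4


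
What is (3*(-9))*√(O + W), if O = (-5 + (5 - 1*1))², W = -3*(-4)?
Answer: -27*√13 ≈ -97.350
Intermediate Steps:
W = 12
O = 1 (O = (-5 + (5 - 1))² = (-5 + 4)² = (-1)² = 1)
(3*(-9))*√(O + W) = (3*(-9))*√(1 + 12) = -27*√13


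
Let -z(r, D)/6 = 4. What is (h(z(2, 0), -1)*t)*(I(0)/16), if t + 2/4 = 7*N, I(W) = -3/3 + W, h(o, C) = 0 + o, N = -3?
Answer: -129/4 ≈ -32.250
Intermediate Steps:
z(r, D) = -24 (z(r, D) = -6*4 = -24)
h(o, C) = o
I(W) = -1 + W (I(W) = (⅓)*(-3) + W = -1 + W)
t = -43/2 (t = -½ + 7*(-3) = -½ - 21 = -43/2 ≈ -21.500)
(h(z(2, 0), -1)*t)*(I(0)/16) = (-24*(-43/2))*((-1 + 0)/16) = 516*(-1*1/16) = 516*(-1/16) = -129/4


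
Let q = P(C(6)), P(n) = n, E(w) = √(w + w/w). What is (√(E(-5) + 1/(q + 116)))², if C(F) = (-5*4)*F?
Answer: -¼ + 2*I ≈ -0.25 + 2.0*I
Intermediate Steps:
E(w) = √(1 + w) (E(w) = √(w + 1) = √(1 + w))
C(F) = -20*F
q = -120 (q = -20*6 = -120)
(√(E(-5) + 1/(q + 116)))² = (√(√(1 - 5) + 1/(-120 + 116)))² = (√(√(-4) + 1/(-4)))² = (√(2*I - ¼))² = (√(-¼ + 2*I))² = -¼ + 2*I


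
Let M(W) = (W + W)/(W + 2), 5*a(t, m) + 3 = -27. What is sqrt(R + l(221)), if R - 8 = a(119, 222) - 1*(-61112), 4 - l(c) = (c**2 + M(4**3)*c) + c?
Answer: 2*sqrt(3165558)/33 ≈ 107.83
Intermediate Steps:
a(t, m) = -6 (a(t, m) = -3/5 + (1/5)*(-27) = -3/5 - 27/5 = -6)
M(W) = 2*W/(2 + W) (M(W) = (2*W)/(2 + W) = 2*W/(2 + W))
l(c) = 4 - c**2 - 97*c/33 (l(c) = 4 - ((c**2 + (2*4**3/(2 + 4**3))*c) + c) = 4 - ((c**2 + (2*64/(2 + 64))*c) + c) = 4 - ((c**2 + (2*64/66)*c) + c) = 4 - ((c**2 + (2*64*(1/66))*c) + c) = 4 - ((c**2 + 64*c/33) + c) = 4 - (c**2 + 97*c/33) = 4 + (-c**2 - 97*c/33) = 4 - c**2 - 97*c/33)
R = 61114 (R = 8 + (-6 - 1*(-61112)) = 8 + (-6 + 61112) = 8 + 61106 = 61114)
sqrt(R + l(221)) = sqrt(61114 + (4 - 1*221**2 - 97/33*221)) = sqrt(61114 + (4 - 1*48841 - 21437/33)) = sqrt(61114 + (4 - 48841 - 21437/33)) = sqrt(61114 - 1633058/33) = sqrt(383704/33) = 2*sqrt(3165558)/33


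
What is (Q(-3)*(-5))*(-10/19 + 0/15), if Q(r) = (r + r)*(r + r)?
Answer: 1800/19 ≈ 94.737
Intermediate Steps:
Q(r) = 4*r**2 (Q(r) = (2*r)*(2*r) = 4*r**2)
(Q(-3)*(-5))*(-10/19 + 0/15) = ((4*(-3)**2)*(-5))*(-10/19 + 0/15) = ((4*9)*(-5))*(-10*1/19 + 0*(1/15)) = (36*(-5))*(-10/19 + 0) = -180*(-10/19) = 1800/19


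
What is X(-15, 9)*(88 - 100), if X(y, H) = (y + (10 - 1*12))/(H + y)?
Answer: -34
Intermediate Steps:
X(y, H) = (-2 + y)/(H + y) (X(y, H) = (y + (10 - 12))/(H + y) = (y - 2)/(H + y) = (-2 + y)/(H + y))
X(-15, 9)*(88 - 100) = ((-2 - 15)/(9 - 15))*(88 - 100) = (-17/(-6))*(-12) = -⅙*(-17)*(-12) = (17/6)*(-12) = -34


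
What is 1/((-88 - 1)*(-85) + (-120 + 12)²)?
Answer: 1/19229 ≈ 5.2005e-5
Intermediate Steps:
1/((-88 - 1)*(-85) + (-120 + 12)²) = 1/(-89*(-85) + (-108)²) = 1/(7565 + 11664) = 1/19229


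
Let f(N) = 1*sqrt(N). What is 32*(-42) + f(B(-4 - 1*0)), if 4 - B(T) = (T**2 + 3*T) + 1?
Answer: -1344 + I ≈ -1344.0 + 1.0*I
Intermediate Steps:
B(T) = 3 - T**2 - 3*T (B(T) = 4 - ((T**2 + 3*T) + 1) = 4 - (1 + T**2 + 3*T) = 4 + (-1 - T**2 - 3*T) = 3 - T**2 - 3*T)
f(N) = sqrt(N)
32*(-42) + f(B(-4 - 1*0)) = 32*(-42) + sqrt(3 - (-4 - 1*0)**2 - 3*(-4 - 1*0)) = -1344 + sqrt(3 - (-4 + 0)**2 - 3*(-4 + 0)) = -1344 + sqrt(3 - 1*(-4)**2 - 3*(-4)) = -1344 + sqrt(3 - 1*16 + 12) = -1344 + sqrt(3 - 16 + 12) = -1344 + sqrt(-1) = -1344 + I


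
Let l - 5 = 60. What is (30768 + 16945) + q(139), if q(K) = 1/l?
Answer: 3101346/65 ≈ 47713.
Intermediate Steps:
l = 65 (l = 5 + 60 = 65)
q(K) = 1/65
(30768 + 16945) + q(139) = (30768 + 16945) + 1/65 = 47713 + 1/65 = 3101346/65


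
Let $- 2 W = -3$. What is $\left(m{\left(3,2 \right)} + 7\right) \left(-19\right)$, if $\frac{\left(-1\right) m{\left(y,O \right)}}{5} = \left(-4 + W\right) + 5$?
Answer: $\frac{209}{2} \approx 104.5$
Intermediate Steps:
$W = \frac{3}{2}$ ($W = \left(- \frac{1}{2}\right) \left(-3\right) = \frac{3}{2} \approx 1.5$)
$m{\left(y,O \right)} = - \frac{25}{2}$ ($m{\left(y,O \right)} = - 5 \left(\left(-4 + \frac{3}{2}\right) + 5\right) = - 5 \left(- \frac{5}{2} + 5\right) = \left(-5\right) \frac{5}{2} = - \frac{25}{2}$)
$\left(m{\left(3,2 \right)} + 7\right) \left(-19\right) = \left(- \frac{25}{2} + 7\right) \left(-19\right) = \left(- \frac{11}{2}\right) \left(-19\right) = \frac{209}{2}$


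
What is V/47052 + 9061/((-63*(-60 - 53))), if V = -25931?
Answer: 26859487/37218132 ≈ 0.72168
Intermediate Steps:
V/47052 + 9061/((-63*(-60 - 53))) = -25931/47052 + 9061/((-63*(-60 - 53))) = -25931*1/47052 + 9061/((-63*(-113))) = -25931/47052 + 9061/7119 = 26859487/37218132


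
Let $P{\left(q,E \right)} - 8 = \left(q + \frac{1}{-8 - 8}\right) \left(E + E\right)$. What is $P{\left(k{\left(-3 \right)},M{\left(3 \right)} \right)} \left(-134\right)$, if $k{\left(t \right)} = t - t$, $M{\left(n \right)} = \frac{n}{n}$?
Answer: $- \frac{4221}{4} \approx -1055.3$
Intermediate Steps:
$M{\left(n \right)} = 1$
$k{\left(t \right)} = 0$
$P{\left(q,E \right)} = 8 + 2 E \left(- \frac{1}{16} + q\right)$ ($P{\left(q,E \right)} = 8 + \left(q + \frac{1}{-8 - 8}\right) \left(E + E\right) = 8 + \left(q + \frac{1}{-16}\right) 2 E = 8 + \left(q - \frac{1}{16}\right) 2 E = 8 + \left(- \frac{1}{16} + q\right) 2 E = 8 + 2 E \left(- \frac{1}{16} + q\right)$)
$P{\left(k{\left(-3 \right)},M{\left(3 \right)} \right)} \left(-134\right) = \left(8 - \frac{1}{8} + 2 \cdot 1 \cdot 0\right) \left(-134\right) = \left(8 - \frac{1}{8} + 0\right) \left(-134\right) = \frac{63}{8} \left(-134\right) = - \frac{4221}{4}$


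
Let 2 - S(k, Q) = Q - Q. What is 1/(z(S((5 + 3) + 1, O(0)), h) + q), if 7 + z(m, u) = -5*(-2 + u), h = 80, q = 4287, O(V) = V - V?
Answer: 1/3890 ≈ 0.00025707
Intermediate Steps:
O(V) = 0
S(k, Q) = 2 (S(k, Q) = 2 - (Q - Q) = 2 - 1*0 = 2 + 0 = 2)
z(m, u) = 3 - 5*u (z(m, u) = -7 - 5*(-2 + u) = -7 + (10 - 5*u) = 3 - 5*u)
1/(z(S((5 + 3) + 1, O(0)), h) + q) = 1/((3 - 5*80) + 4287) = 1/((3 - 400) + 4287) = 1/(-397 + 4287) = 1/3890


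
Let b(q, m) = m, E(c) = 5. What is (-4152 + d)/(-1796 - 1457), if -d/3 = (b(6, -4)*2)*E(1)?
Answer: 4032/3253 ≈ 1.2395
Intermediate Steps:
d = 120 (d = -3*(-4*2)*5 = -(-24)*5 = -3*(-40) = 120)
(-4152 + d)/(-1796 - 1457) = (-4152 + 120)/(-1796 - 1457) = -4032/(-3253) = -4032*(-1/3253) = 4032/3253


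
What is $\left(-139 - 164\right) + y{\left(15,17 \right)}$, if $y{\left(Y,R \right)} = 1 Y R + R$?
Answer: $-31$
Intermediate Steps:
$y{\left(Y,R \right)} = R + R Y$ ($y{\left(Y,R \right)} = Y R + R = R Y + R = R + R Y$)
$\left(-139 - 164\right) + y{\left(15,17 \right)} = \left(-139 - 164\right) + 17 \left(1 + 15\right) = -303 + 17 \cdot 16 = -303 + 272 = -31$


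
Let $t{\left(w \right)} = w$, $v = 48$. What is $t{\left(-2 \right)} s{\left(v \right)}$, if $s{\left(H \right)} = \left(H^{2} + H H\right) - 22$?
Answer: $-9172$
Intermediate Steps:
$s{\left(H \right)} = -22 + 2 H^{2}$ ($s{\left(H \right)} = \left(H^{2} + H^{2}\right) - 22 = 2 H^{2} - 22 = -22 + 2 H^{2}$)
$t{\left(-2 \right)} s{\left(v \right)} = - 2 \left(-22 + 2 \cdot 48^{2}\right) = - 2 \left(-22 + 2 \cdot 2304\right) = - 2 \left(-22 + 4608\right) = \left(-2\right) 4586 = -9172$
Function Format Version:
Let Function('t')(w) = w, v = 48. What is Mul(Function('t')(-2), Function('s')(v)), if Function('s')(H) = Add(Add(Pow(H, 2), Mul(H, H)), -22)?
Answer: -9172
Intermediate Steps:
Function('s')(H) = Add(-22, Mul(2, Pow(H, 2))) (Function('s')(H) = Add(Add(Pow(H, 2), Pow(H, 2)), -22) = Add(Mul(2, Pow(H, 2)), -22) = Add(-22, Mul(2, Pow(H, 2))))
Mul(Function('t')(-2), Function('s')(v)) = Mul(-2, Add(-22, Mul(2, Pow(48, 2)))) = Mul(-2, Add(-22, Mul(2, 2304))) = Mul(-2, Add(-22, 4608)) = Mul(-2, 4586) = -9172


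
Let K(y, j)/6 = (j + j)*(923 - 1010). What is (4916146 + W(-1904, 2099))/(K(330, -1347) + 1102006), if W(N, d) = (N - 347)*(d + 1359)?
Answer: -1433906/1254137 ≈ -1.1433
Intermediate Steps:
K(y, j) = -1044*j (K(y, j) = 6*((j + j)*(923 - 1010)) = 6*((2*j)*(-87)) = 6*(-174*j) = -1044*j)
W(N, d) = (-347 + N)*(1359 + d)
(4916146 + W(-1904, 2099))/(K(330, -1347) + 1102006) = (4916146 + (-471573 - 347*2099 + 1359*(-1904) - 1904*2099))/(-1044*(-1347) + 1102006) = (4916146 + (-471573 - 728353 - 2587536 - 3996496))/(1406268 + 1102006) = (4916146 - 7783958)/2508274 = -2867812*1/2508274 = -1433906/1254137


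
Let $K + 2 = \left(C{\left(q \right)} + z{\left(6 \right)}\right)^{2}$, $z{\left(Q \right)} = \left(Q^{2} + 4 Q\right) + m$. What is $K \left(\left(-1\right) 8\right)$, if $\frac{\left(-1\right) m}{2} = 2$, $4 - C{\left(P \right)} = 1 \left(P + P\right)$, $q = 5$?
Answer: $-19984$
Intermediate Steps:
$C{\left(P \right)} = 4 - 2 P$ ($C{\left(P \right)} = 4 - 1 \left(P + P\right) = 4 - 1 \cdot 2 P = 4 - 2 P$)
$m = -4$ ($m = \left(-2\right) 2 = -4$)
$z{\left(Q \right)} = -4 + Q^{2} + 4 Q$ ($z{\left(Q \right)} = \left(Q^{2} + 4 Q\right) - 4 = -4 + Q^{2} + 4 Q$)
$K = 2498$ ($K = -2 + \left(\left(4 - 10\right) + \left(-4 + 6^{2} + 4 \cdot 6\right)\right)^{2} = -2 + \left(\left(4 - 10\right) + \left(-4 + 36 + 24\right)\right)^{2} = -2 + \left(-6 + 56\right)^{2} = -2 + 50^{2} = -2 + 2500 = 2498$)
$K \left(\left(-1\right) 8\right) = 2498 \left(\left(-1\right) 8\right) = 2498 \left(-8\right) = -19984$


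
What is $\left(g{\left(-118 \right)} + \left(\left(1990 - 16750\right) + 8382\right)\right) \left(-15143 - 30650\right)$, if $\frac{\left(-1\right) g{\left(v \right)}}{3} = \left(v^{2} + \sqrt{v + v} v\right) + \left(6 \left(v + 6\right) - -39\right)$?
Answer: $2117972043 - 32421444 i \sqrt{59} \approx 2.118 \cdot 10^{9} - 2.4903 \cdot 10^{8} i$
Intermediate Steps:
$g{\left(v \right)} = -225 - 18 v - 3 v^{2} - 3 \sqrt{2} v^{\frac{3}{2}}$ ($g{\left(v \right)} = - 3 \left(\left(v^{2} + \sqrt{v + v} v\right) + \left(6 \left(v + 6\right) - -39\right)\right) = - 3 \left(\left(v^{2} + \sqrt{2 v} v\right) + \left(6 \left(6 + v\right) + 39\right)\right) = - 3 \left(\left(v^{2} + \sqrt{2} \sqrt{v} v\right) + \left(\left(36 + 6 v\right) + 39\right)\right) = - 3 \left(\left(v^{2} + \sqrt{2} v^{\frac{3}{2}}\right) + \left(75 + 6 v\right)\right) = - 3 \left(75 + v^{2} + 6 v + \sqrt{2} v^{\frac{3}{2}}\right) = -225 - 18 v - 3 v^{2} - 3 \sqrt{2} v^{\frac{3}{2}}$)
$\left(g{\left(-118 \right)} + \left(\left(1990 - 16750\right) + 8382\right)\right) \left(-15143 - 30650\right) = \left(\left(-225 - -2124 - 3 \left(-118\right)^{2} - 3 \sqrt{2} \left(-118\right)^{\frac{3}{2}}\right) + \left(\left(1990 - 16750\right) + 8382\right)\right) \left(-15143 - 30650\right) = \left(\left(-225 + 2124 - 41772 - 3 \sqrt{2} \left(- 118 i \sqrt{118}\right)\right) + \left(-14760 + 8382\right)\right) \left(-45793\right) = \left(\left(-225 + 2124 - 41772 + 708 i \sqrt{59}\right) - 6378\right) \left(-45793\right) = \left(\left(-39873 + 708 i \sqrt{59}\right) - 6378\right) \left(-45793\right) = \left(-46251 + 708 i \sqrt{59}\right) \left(-45793\right) = 2117972043 - 32421444 i \sqrt{59}$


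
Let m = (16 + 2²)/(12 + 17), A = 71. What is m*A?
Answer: 1420/29 ≈ 48.966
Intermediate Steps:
m = 20/29 (m = (16 + 4)/29 = 20*(1/29) = 20/29 ≈ 0.68966)
m*A = (20/29)*71 = 1420/29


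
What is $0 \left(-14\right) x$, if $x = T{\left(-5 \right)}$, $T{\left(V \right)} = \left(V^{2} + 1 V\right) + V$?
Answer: $0$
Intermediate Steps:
$T{\left(V \right)} = V^{2} + 2 V$ ($T{\left(V \right)} = \left(V^{2} + V\right) + V = \left(V + V^{2}\right) + V = V^{2} + 2 V$)
$x = 15$ ($x = - 5 \left(2 - 5\right) = \left(-5\right) \left(-3\right) = 15$)
$0 \left(-14\right) x = 0 \left(-14\right) 15 = 0 \cdot 15 = 0$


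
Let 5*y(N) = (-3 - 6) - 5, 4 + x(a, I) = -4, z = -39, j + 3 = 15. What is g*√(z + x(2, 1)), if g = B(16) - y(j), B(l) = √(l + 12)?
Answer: I*√47*(14/5 + 2*√7) ≈ 55.473*I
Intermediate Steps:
j = 12 (j = -3 + 15 = 12)
x(a, I) = -8 (x(a, I) = -4 - 4 = -8)
y(N) = -14/5 (y(N) = ((-3 - 6) - 5)/5 = (-9 - 5)/5 = (⅕)*(-14) = -14/5)
B(l) = √(12 + l)
g = 14/5 + 2*√7 (g = √(12 + 16) - 1*(-14/5) = √28 + 14/5 = 2*√7 + 14/5 = 14/5 + 2*√7 ≈ 8.0915)
g*√(z + x(2, 1)) = (14/5 + 2*√7)*√(-39 - 8) = (14/5 + 2*√7)*√(-47) = (14/5 + 2*√7)*(I*√47) = I*√47*(14/5 + 2*√7)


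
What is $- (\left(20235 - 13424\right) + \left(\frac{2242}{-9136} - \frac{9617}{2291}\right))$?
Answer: $- \frac{71232577901}{10465288} \approx -6806.6$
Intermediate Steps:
$- (\left(20235 - 13424\right) + \left(\frac{2242}{-9136} - \frac{9617}{2291}\right)) = - (6811 + \left(2242 \left(- \frac{1}{9136}\right) - \frac{9617}{2291}\right)) = - (6811 - \frac{46498667}{10465288}) = \left(-1\right) \frac{71232577901}{10465288} = - \frac{71232577901}{10465288}$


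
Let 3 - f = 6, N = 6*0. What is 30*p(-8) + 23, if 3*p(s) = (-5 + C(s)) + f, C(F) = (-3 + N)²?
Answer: 33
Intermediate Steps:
N = 0
C(F) = 9 (C(F) = (-3 + 0)² = (-3)² = 9)
f = -3 (f = 3 - 1*6 = 3 - 6 = -3)
p(s) = ⅓ (p(s) = ((-5 + 9) - 3)/3 = (4 - 3)/3 = (⅓)*1 = ⅓)
30*p(-8) + 23 = 30*(⅓) + 23 = 10 + 23 = 33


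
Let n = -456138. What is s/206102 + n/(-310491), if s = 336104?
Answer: 11020456730/3555156449 ≈ 3.0998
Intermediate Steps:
s/206102 + n/(-310491) = 336104/206102 - 456138/(-310491) = 336104*(1/206102) - 456138*(-1/310491) = 168052/103051 + 50682/34499 = 11020456730/3555156449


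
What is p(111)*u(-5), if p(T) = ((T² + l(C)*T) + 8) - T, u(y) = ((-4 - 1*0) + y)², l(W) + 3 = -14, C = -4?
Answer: 836811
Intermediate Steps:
l(W) = -17 (l(W) = -3 - 14 = -17)
u(y) = (-4 + y)² (u(y) = ((-4 + 0) + y)² = (-4 + y)²)
p(T) = 8 + T² - 18*T (p(T) = ((T² - 17*T) + 8) - T = (8 + T² - 17*T) - T = 8 + T² - 18*T)
p(111)*u(-5) = (8 + 111² - 18*111)*(-4 - 5)² = (8 + 12321 - 1998)*(-9)² = 10331*81 = 836811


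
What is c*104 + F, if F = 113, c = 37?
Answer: 3961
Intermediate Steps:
c*104 + F = 37*104 + 113 = 3848 + 113 = 3961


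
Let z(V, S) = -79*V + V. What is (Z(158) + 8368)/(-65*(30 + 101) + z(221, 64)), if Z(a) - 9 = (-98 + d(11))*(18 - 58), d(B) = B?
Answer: -11857/25753 ≈ -0.46041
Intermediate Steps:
z(V, S) = -78*V
Z(a) = 3489 (Z(a) = 9 + (-98 + 11)*(18 - 58) = 9 - 87*(-40) = 9 + 3480 = 3489)
(Z(158) + 8368)/(-65*(30 + 101) + z(221, 64)) = (3489 + 8368)/(-65*(30 + 101) - 78*221) = 11857/(-65*131 - 17238) = 11857/(-8515 - 17238) = 11857/(-25753) = 11857*(-1/25753) = -11857/25753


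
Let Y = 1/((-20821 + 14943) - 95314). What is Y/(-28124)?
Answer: 1/2845923808 ≈ 3.5138e-10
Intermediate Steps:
Y = -1/101192 (Y = 1/(-5878 - 95314) = 1/(-101192) = -1/101192 ≈ -9.8822e-6)
Y/(-28124) = -1/101192/(-28124) = -1/101192*(-1/28124) = 1/2845923808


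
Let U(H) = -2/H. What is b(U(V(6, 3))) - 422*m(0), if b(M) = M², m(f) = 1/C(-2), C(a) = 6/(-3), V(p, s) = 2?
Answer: 212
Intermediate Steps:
C(a) = -2 (C(a) = 6*(-⅓) = -2)
m(f) = -½ (m(f) = 1/(-2) = -½)
b(U(V(6, 3))) - 422*m(0) = (-2/2)² - 422*(-½) = (-2*½)² + 211 = (-1)² + 211 = 1 + 211 = 212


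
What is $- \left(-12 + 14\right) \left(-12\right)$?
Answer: $24$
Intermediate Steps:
$- \left(-12 + 14\right) \left(-12\right) = - 2 \left(-12\right) = \left(-1\right) \left(-24\right) = 24$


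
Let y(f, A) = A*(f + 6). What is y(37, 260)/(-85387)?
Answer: -11180/85387 ≈ -0.13093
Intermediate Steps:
y(f, A) = A*(6 + f)
y(37, 260)/(-85387) = (260*(6 + 37))/(-85387) = (260*43)*(-1/85387) = 11180*(-1/85387) = -11180/85387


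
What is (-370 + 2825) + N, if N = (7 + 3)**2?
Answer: 2555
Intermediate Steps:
N = 100 (N = 10**2 = 100)
(-370 + 2825) + N = (-370 + 2825) + 100 = 2455 + 100 = 2555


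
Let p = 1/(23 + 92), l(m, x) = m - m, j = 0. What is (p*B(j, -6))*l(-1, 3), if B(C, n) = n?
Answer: 0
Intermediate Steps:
l(m, x) = 0
p = 1/115 ≈ 0.0086956
(p*B(j, -6))*l(-1, 3) = ((1/115)*(-6))*0 = -6/115*0 = 0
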